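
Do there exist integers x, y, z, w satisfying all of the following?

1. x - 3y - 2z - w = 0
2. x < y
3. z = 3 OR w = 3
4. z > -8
Yes

Take x = -1, y = 0, z = 3, w = -7. Substituting into each constraint:
  (1) (-1) - 3(0) - 2(3) + 7 = 0 ✓
  (2) -1 < 0 ✓
  (3) z = 3, target 3 ✓ (first branch holds)
  (4) 3 > -8 ✓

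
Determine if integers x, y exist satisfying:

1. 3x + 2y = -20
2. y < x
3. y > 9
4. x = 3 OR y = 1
No

A contradictory subset is {3x + 2y = -20, y < x, y > 9}. No integer assignment can satisfy these jointly:

  - 3x + 2y = -20: is a linear equation tying the variables together
  - y < x: bounds one variable relative to another variable
  - y > 9: bounds one variable relative to a constant

Propagating the comparison: x > y and y ≥ 10 give x ≥ 11. Range argument: with x ∈ [11, ∞], y ∈ [10, ∞], the left side of the equation is at least 53, but the right side is -20 < 53. No integer solution exists.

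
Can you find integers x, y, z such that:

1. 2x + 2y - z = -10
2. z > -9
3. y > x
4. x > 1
Yes

Take x = 2, y = 3, z = 20. Substituting into each constraint:
  (1) 2(2) + 2(3) + (-20) = -10 ✓
  (2) 20 > -9 ✓
  (3) 3 > 2 ✓
  (4) 2 > 1 ✓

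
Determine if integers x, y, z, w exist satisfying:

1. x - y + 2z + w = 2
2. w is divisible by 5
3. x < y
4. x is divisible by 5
Yes

Take x = 0, y = 2, z = 2, w = 0. Substituting into each constraint:
  (1) 0 + (-2) + 2(2) + 0 = 2 ✓
  (2) 0 = 5 × 0, remainder 0 ✓
  (3) 0 < 2 ✓
  (4) 0 = 5 × 0, remainder 0 ✓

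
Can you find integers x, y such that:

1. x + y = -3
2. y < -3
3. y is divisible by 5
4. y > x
No

A contradictory subset is {x + y = -3, y < -3, y > x}. No integer assignment can satisfy these jointly:

  - x + y = -3: is a linear equation tying the variables together
  - y < -3: bounds one variable relative to a constant
  - y > x: bounds one variable relative to another variable

Propagating the comparison: x < y and y ≤ -4 give x ≤ -5. Range argument: with x ∈ [−∞, -5], y ∈ [−∞, -4], the left side of the equation is at most -9, but the right side is -3 > -9. No integer solution exists.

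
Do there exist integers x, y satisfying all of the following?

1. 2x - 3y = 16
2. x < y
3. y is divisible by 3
Yes

Take x = -19, y = -18. Substituting into each constraint:
  (1) 2(-19) - 3(-18) = 16 ✓
  (2) -19 < -18 ✓
  (3) -18 = 3 × -6, remainder 0 ✓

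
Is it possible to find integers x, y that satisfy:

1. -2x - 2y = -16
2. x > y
Yes

Take x = 5, y = 3. Substituting into each constraint:
  (1) -2(5) - 2(3) = -16 ✓
  (2) 5 > 3 ✓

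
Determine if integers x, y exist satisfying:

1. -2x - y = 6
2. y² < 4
Yes

Take x = -3, y = 0. Substituting into each constraint:
  (1) -2(-3) + 0 = 6 ✓
  (2) y² = (0)² = 0, and 0 < 4 ✓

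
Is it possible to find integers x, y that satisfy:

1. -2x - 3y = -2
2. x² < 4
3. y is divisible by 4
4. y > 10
No

A contradictory subset is {-2x - 3y = -2, x² < 4, y > 10}. No integer assignment can satisfy these jointly:

  - -2x - 3y = -2: is a linear equation tying the variables together
  - x² < 4: restricts x to |x| ≤ 1
  - y > 10: bounds one variable relative to a constant

Range argument: with x ∈ [-1, 1], y ∈ [11, ∞], the left side of the equation is at most -31, but the right side is -2 > -31. No integer solution exists.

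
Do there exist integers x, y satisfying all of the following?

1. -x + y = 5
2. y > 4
Yes

Take x = 0, y = 5. Substituting into each constraint:
  (1) 0 + 5 = 5 ✓
  (2) 5 > 4 ✓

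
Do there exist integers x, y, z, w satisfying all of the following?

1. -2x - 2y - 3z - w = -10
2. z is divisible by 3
Yes

Take x = 0, y = 0, z = 0, w = 10. Substituting into each constraint:
  (1) -2(0) - 2(0) - 3(0) + (-10) = -10 ✓
  (2) 0 = 3 × 0, remainder 0 ✓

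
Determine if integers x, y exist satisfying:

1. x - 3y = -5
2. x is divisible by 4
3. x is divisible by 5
Yes

Take x = -20, y = -5. Substituting into each constraint:
  (1) (-20) - 3(-5) = -5 ✓
  (2) -20 = 4 × -5, remainder 0 ✓
  (3) -20 = 5 × -4, remainder 0 ✓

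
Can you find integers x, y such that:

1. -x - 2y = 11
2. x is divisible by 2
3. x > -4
No

A contradictory subset is {-x - 2y = 11, x is divisible by 2}. No integer assignment can satisfy these jointly:

  - -x - 2y = 11: is a linear equation tying the variables together
  - x is divisible by 2: restricts x to multiples of 2

Modular obstruction: writing x = 2x', every remaining term of the linear equation is divisible by 2, so the left side is ≡ 0 (mod 2); but the right side 11 ≡ 1 (mod 2). No integers can satisfy it.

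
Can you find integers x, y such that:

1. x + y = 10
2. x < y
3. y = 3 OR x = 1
Yes

Take x = 1, y = 9. Substituting into each constraint:
  (1) 1 + 9 = 10 ✓
  (2) 1 < 9 ✓
  (3) x = 1, target 1 ✓ (second branch holds)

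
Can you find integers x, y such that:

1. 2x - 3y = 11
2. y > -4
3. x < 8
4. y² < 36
Yes

Take x = 1, y = -3. Substituting into each constraint:
  (1) 2(1) - 3(-3) = 11 ✓
  (2) -3 > -4 ✓
  (3) 1 < 8 ✓
  (4) y² = (-3)² = 9, and 9 < 36 ✓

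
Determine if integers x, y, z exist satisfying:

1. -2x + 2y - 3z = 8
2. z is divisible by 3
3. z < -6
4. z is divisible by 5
Yes

Take x = 23, y = -18, z = -30. Substituting into each constraint:
  (1) -2(23) + 2(-18) - 3(-30) = 8 ✓
  (2) -30 = 3 × -10, remainder 0 ✓
  (3) -30 < -6 ✓
  (4) -30 = 5 × -6, remainder 0 ✓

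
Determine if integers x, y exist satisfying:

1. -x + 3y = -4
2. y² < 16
Yes

Take x = 1, y = -1. Substituting into each constraint:
  (1) (-1) + 3(-1) = -4 ✓
  (2) y² = (-1)² = 1, and 1 < 16 ✓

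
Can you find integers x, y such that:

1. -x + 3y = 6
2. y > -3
Yes

Take x = -6, y = 0. Substituting into each constraint:
  (1) 6 + 3(0) = 6 ✓
  (2) 0 > -3 ✓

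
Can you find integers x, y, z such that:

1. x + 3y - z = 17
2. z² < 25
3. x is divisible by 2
Yes

Take x = 2, y = 5, z = 0. Substituting into each constraint:
  (1) 2 + 3(5) + 0 = 17 ✓
  (2) z² = (0)² = 0, and 0 < 25 ✓
  (3) 2 = 2 × 1, remainder 0 ✓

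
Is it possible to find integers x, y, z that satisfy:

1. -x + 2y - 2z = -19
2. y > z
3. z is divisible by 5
Yes

Take x = 21, y = 1, z = 0. Substituting into each constraint:
  (1) (-21) + 2(1) - 2(0) = -19 ✓
  (2) 1 > 0 ✓
  (3) 0 = 5 × 0, remainder 0 ✓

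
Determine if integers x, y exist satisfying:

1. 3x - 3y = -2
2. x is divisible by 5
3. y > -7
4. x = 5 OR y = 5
No

Even the single constraint (3x - 3y = -2) is infeasible over the integers.

  - 3x - 3y = -2: every term on the left is divisible by 3, so the LHS ≡ 0 (mod 3), but the RHS -2 is not — no integer solution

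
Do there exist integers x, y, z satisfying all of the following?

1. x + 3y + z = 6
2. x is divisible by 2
Yes

Take x = 0, y = 2, z = 0. Substituting into each constraint:
  (1) 0 + 3(2) + 0 = 6 ✓
  (2) 0 = 2 × 0, remainder 0 ✓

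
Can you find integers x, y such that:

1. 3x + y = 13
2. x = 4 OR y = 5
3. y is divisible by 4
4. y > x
No

A contradictory subset is {3x + y = 13, x = 4 OR y = 5, y > x}. No integer assignment can satisfy these jointly:

  - 3x + y = 13: is a linear equation tying the variables together
  - x = 4 OR y = 5: forces a choice: either x = 4 or y = 5
  - y > x: bounds one variable relative to another variable

Split on the disjunction (x = 4 OR y = 5):
  • If x = 4: the equation forces y = 1, giving (x, y) = (4, 1), which violates y > x.
  • If y = 5: with y = 5, every remaining term of the linear equation is divisible by 3, so the left side is ≡ 0 (mod 3); but the right side 8 ≡ 2 (mod 3). No integers can satisfy it.
Both branches are infeasible, so the system has no integer solution.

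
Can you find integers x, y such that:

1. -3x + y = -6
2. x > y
Yes

Take x = 0, y = -6. Substituting into each constraint:
  (1) -3(0) + (-6) = -6 ✓
  (2) 0 > -6 ✓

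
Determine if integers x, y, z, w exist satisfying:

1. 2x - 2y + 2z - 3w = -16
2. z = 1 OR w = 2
Yes

Take x = 0, y = 9, z = 1, w = 0. Substituting into each constraint:
  (1) 2(0) - 2(9) + 2(1) - 3(0) = -16 ✓
  (2) z = 1, target 1 ✓ (first branch holds)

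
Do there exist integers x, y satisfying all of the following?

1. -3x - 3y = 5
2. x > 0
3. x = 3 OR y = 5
No

Even the single constraint (-3x - 3y = 5) is infeasible over the integers.

  - -3x - 3y = 5: every term on the left is divisible by 3, so the LHS ≡ 0 (mod 3), but the RHS 5 is not — no integer solution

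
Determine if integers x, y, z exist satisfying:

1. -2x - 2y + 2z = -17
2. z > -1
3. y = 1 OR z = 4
No

Even the single constraint (-2x - 2y + 2z = -17) is infeasible over the integers.

  - -2x - 2y + 2z = -17: every term on the left is divisible by 2, so the LHS ≡ 0 (mod 2), but the RHS -17 is not — no integer solution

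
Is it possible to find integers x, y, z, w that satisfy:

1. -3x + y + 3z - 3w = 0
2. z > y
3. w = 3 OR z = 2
Yes

Take x = 2, y = 0, z = 2, w = 0. Substituting into each constraint:
  (1) -3(2) + 0 + 3(2) - 3(0) = 0 ✓
  (2) 2 > 0 ✓
  (3) z = 2, target 2 ✓ (second branch holds)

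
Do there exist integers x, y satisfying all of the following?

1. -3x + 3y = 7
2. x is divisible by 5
No

Even the single constraint (-3x + 3y = 7) is infeasible over the integers.

  - -3x + 3y = 7: every term on the left is divisible by 3, so the LHS ≡ 0 (mod 3), but the RHS 7 is not — no integer solution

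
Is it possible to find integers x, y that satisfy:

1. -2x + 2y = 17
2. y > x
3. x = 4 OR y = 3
No

Even the single constraint (-2x + 2y = 17) is infeasible over the integers.

  - -2x + 2y = 17: every term on the left is divisible by 2, so the LHS ≡ 0 (mod 2), but the RHS 17 is not — no integer solution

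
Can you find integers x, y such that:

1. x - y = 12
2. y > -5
Yes

Take x = 8, y = -4. Substituting into each constraint:
  (1) 8 + 4 = 12 ✓
  (2) -4 > -5 ✓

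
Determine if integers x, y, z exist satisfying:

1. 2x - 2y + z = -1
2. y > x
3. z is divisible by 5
Yes

Take x = 0, y = 3, z = 5. Substituting into each constraint:
  (1) 2(0) - 2(3) + 5 = -1 ✓
  (2) 3 > 0 ✓
  (3) 5 = 5 × 1, remainder 0 ✓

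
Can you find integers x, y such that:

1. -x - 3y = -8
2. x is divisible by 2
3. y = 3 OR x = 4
No

The full constraint system is jointly infeasible over the integers. Each constraint and what it forces:

  - -x - 3y = -8: is a linear equation tying the variables together
  - x is divisible by 2: restricts x to multiples of 2
  - y = 3 OR x = 4: forces a choice: either y = 3 or x = 4

Split on the disjunction (y = 3 OR x = 4):
  • If y = 3: with y = 3, writing x = 2x', every remaining term of the linear equation is divisible by 2, so the left side is ≡ 0 (mod 2); but the right side 1 ≡ 1 (mod 2). No integers can satisfy it.
  • If x = 4: with x = 4, every remaining term of the linear equation is divisible by 3, so the left side is ≡ 0 (mod 3); but the right side -4 ≡ 2 (mod 3). No integers can satisfy it.
Both branches are infeasible, so the system has no integer solution.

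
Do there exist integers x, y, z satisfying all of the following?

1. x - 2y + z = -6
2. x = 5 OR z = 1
Yes

Take x = 1, y = 4, z = 1. Substituting into each constraint:
  (1) 1 - 2(4) + 1 = -6 ✓
  (2) z = 1, target 1 ✓ (second branch holds)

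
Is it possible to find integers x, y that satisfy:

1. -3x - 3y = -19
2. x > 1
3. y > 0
No

Even the single constraint (-3x - 3y = -19) is infeasible over the integers.

  - -3x - 3y = -19: every term on the left is divisible by 3, so the LHS ≡ 0 (mod 3), but the RHS -19 is not — no integer solution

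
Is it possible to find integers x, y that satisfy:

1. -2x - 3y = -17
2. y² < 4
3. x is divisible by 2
Yes

Take x = 10, y = -1. Substituting into each constraint:
  (1) -2(10) - 3(-1) = -17 ✓
  (2) y² = (-1)² = 1, and 1 < 4 ✓
  (3) 10 = 2 × 5, remainder 0 ✓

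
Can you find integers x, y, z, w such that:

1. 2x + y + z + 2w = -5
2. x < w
Yes

Take x = -1, y = 0, z = -3, w = 0. Substituting into each constraint:
  (1) 2(-1) + 0 + (-3) + 2(0) = -5 ✓
  (2) -1 < 0 ✓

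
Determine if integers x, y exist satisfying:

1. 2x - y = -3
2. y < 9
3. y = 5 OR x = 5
Yes

Take x = 1, y = 5. Substituting into each constraint:
  (1) 2(1) + (-5) = -3 ✓
  (2) 5 < 9 ✓
  (3) y = 5, target 5 ✓ (first branch holds)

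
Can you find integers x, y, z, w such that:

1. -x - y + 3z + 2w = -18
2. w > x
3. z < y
Yes

Take x = -1, y = 19, z = 0, w = 0. Substituting into each constraint:
  (1) 1 + (-19) + 3(0) + 2(0) = -18 ✓
  (2) 0 > -1 ✓
  (3) 0 < 19 ✓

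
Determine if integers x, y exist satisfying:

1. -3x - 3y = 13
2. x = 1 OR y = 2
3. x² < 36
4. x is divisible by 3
No

Even the single constraint (-3x - 3y = 13) is infeasible over the integers.

  - -3x - 3y = 13: every term on the left is divisible by 3, so the LHS ≡ 0 (mod 3), but the RHS 13 is not — no integer solution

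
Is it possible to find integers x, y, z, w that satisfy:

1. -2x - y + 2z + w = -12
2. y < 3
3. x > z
Yes

Take x = 0, y = 2, z = -1, w = -8. Substituting into each constraint:
  (1) -2(0) + (-2) + 2(-1) + (-8) = -12 ✓
  (2) 2 < 3 ✓
  (3) 0 > -1 ✓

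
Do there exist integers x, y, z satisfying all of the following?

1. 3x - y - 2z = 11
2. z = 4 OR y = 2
Yes

Take x = 5, y = 2, z = 1. Substituting into each constraint:
  (1) 3(5) + (-2) - 2(1) = 11 ✓
  (2) y = 2, target 2 ✓ (second branch holds)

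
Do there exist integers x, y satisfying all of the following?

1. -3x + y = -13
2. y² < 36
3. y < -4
No

The full constraint system is jointly infeasible over the integers. Each constraint and what it forces:

  - -3x + y = -13: is a linear equation tying the variables together
  - y² < 36: restricts y to |y| ≤ 5
  - y < -4: bounds one variable relative to a constant

The bounds confine y to {-5}. For each value, substitute into the equation:
  • y = -5: the equation gives -3x = -8, so x would not be an integer.
Every case fails, so no integer solution exists.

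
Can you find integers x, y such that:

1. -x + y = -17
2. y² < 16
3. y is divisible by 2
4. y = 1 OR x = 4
No

A contradictory subset is {-x + y = -17, y is divisible by 2, y = 1 OR x = 4}. No integer assignment can satisfy these jointly:

  - -x + y = -17: is a linear equation tying the variables together
  - y is divisible by 2: restricts y to multiples of 2
  - y = 1 OR x = 4: forces a choice: either y = 1 or x = 4

Split on the disjunction (y = 1 OR x = 4):
  • If y = 1: this contradicts the divisibility constraint — 1 is not a multiple of 2.
  • If x = 4: with x = 4, writing y = 2y', every remaining term of the linear equation is divisible by 2, so the left side is ≡ 0 (mod 2); but the right side -13 ≡ 1 (mod 2). No integers can satisfy it.
Both branches are infeasible, so the system has no integer solution.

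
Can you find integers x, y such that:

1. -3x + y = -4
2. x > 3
Yes

Take x = 4, y = 8. Substituting into each constraint:
  (1) -3(4) + 8 = -4 ✓
  (2) 4 > 3 ✓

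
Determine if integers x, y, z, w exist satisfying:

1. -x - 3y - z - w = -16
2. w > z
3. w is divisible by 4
Yes

Take x = 2, y = 5, z = -1, w = 0. Substituting into each constraint:
  (1) (-2) - 3(5) + 1 + 0 = -16 ✓
  (2) 0 > -1 ✓
  (3) 0 = 4 × 0, remainder 0 ✓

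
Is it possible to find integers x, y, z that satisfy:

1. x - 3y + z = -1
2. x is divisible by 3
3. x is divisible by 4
Yes

Take x = 0, y = 0, z = -1. Substituting into each constraint:
  (1) 0 - 3(0) + (-1) = -1 ✓
  (2) 0 = 3 × 0, remainder 0 ✓
  (3) 0 = 4 × 0, remainder 0 ✓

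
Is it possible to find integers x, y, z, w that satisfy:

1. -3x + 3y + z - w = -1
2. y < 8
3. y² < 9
Yes

Take x = 0, y = -1, z = 2, w = 0. Substituting into each constraint:
  (1) -3(0) + 3(-1) + 2 + 0 = -1 ✓
  (2) -1 < 8 ✓
  (3) y² = (-1)² = 1, and 1 < 9 ✓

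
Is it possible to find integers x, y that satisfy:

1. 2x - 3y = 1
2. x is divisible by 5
Yes

Take x = 5, y = 3. Substituting into each constraint:
  (1) 2(5) - 3(3) = 1 ✓
  (2) 5 = 5 × 1, remainder 0 ✓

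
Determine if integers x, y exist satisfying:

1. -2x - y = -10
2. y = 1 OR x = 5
Yes

Take x = 5, y = 0. Substituting into each constraint:
  (1) -2(5) + 0 = -10 ✓
  (2) x = 5, target 5 ✓ (second branch holds)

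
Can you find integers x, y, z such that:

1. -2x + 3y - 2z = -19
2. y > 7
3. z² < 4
Yes

Take x = 23, y = 9, z = 0. Substituting into each constraint:
  (1) -2(23) + 3(9) - 2(0) = -19 ✓
  (2) 9 > 7 ✓
  (3) z² = (0)² = 0, and 0 < 4 ✓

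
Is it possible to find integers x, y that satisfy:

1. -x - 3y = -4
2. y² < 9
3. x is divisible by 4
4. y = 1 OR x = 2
No

A contradictory subset is {-x - 3y = -4, x is divisible by 4, y = 1 OR x = 2}. No integer assignment can satisfy these jointly:

  - -x - 3y = -4: is a linear equation tying the variables together
  - x is divisible by 4: restricts x to multiples of 4
  - y = 1 OR x = 2: forces a choice: either y = 1 or x = 2

Split on the disjunction (y = 1 OR x = 2):
  • If y = 1: with y = 1, writing x = 4x', every remaining term of the linear equation is divisible by 4, so the left side is ≡ 0 (mod 4); but the right side -1 ≡ 3 (mod 4). No integers can satisfy it.
  • If x = 2: this contradicts the divisibility constraint — 2 is not a multiple of 4.
Both branches are infeasible, so the system has no integer solution.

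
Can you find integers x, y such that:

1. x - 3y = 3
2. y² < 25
Yes

Take x = 3, y = 0. Substituting into each constraint:
  (1) 3 - 3(0) = 3 ✓
  (2) y² = (0)² = 0, and 0 < 25 ✓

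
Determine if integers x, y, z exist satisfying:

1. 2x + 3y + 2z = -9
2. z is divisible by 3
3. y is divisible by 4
No

A contradictory subset is {2x + 3y + 2z = -9, y is divisible by 4}. No integer assignment can satisfy these jointly:

  - 2x + 3y + 2z = -9: is a linear equation tying the variables together
  - y is divisible by 4: restricts y to multiples of 4

Modular obstruction: writing y = 4y', every remaining term of the linear equation is divisible by 2, so the left side is ≡ 0 (mod 2); but the right side -9 ≡ 1 (mod 2). No integers can satisfy it.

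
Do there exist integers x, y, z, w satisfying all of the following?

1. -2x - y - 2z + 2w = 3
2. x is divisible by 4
Yes

Take x = 0, y = -3, z = 0, w = 0. Substituting into each constraint:
  (1) -2(0) + 3 - 2(0) + 2(0) = 3 ✓
  (2) 0 = 4 × 0, remainder 0 ✓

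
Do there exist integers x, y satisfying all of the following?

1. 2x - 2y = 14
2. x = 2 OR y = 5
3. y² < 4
No

The full constraint system is jointly infeasible over the integers. Each constraint and what it forces:

  - 2x - 2y = 14: is a linear equation tying the variables together
  - x = 2 OR y = 5: forces a choice: either x = 2 or y = 5
  - y² < 4: restricts y to |y| ≤ 1

Split on the disjunction (x = 2 OR y = 5):
  • If x = 2: the equation forces y = -5, but y² < 4 requires |y| ≤ 1.
  • If y = 5: this contradicts y² < 4, which requires |y| ≤ 1.
Both branches are infeasible, so the system has no integer solution.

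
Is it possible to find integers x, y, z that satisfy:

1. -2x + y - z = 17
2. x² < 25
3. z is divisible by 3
Yes

Take x = 0, y = 17, z = 0. Substituting into each constraint:
  (1) -2(0) + 17 + 0 = 17 ✓
  (2) x² = (0)² = 0, and 0 < 25 ✓
  (3) 0 = 3 × 0, remainder 0 ✓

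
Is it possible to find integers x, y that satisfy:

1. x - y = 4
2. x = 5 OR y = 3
Yes

Take x = 7, y = 3. Substituting into each constraint:
  (1) 7 + (-3) = 4 ✓
  (2) y = 3, target 3 ✓ (second branch holds)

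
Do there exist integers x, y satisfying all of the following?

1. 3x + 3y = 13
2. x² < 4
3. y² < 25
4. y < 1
No

Even the single constraint (3x + 3y = 13) is infeasible over the integers.

  - 3x + 3y = 13: every term on the left is divisible by 3, so the LHS ≡ 0 (mod 3), but the RHS 13 is not — no integer solution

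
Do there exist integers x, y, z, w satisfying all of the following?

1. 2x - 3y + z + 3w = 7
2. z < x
Yes

Take x = 2, y = 0, z = 0, w = 1. Substituting into each constraint:
  (1) 2(2) - 3(0) + 0 + 3(1) = 7 ✓
  (2) 0 < 2 ✓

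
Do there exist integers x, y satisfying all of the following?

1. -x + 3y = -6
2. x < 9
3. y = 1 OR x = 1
No

The full constraint system is jointly infeasible over the integers. Each constraint and what it forces:

  - -x + 3y = -6: is a linear equation tying the variables together
  - x < 9: bounds one variable relative to a constant
  - y = 1 OR x = 1: forces a choice: either y = 1 or x = 1

Split on the disjunction (y = 1 OR x = 1):
  • If y = 1: the equation forces x = 9, which contradicts the bound x ≤ 8.
  • If x = 1: with x = 1, every remaining term of the linear equation is divisible by 3, so the left side is ≡ 0 (mod 3); but the right side -5 ≡ 1 (mod 3). No integers can satisfy it.
Both branches are infeasible, so the system has no integer solution.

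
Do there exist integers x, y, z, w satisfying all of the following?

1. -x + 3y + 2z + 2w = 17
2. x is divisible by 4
Yes

Take x = 0, y = 1, z = 0, w = 7. Substituting into each constraint:
  (1) 0 + 3(1) + 2(0) + 2(7) = 17 ✓
  (2) 0 = 4 × 0, remainder 0 ✓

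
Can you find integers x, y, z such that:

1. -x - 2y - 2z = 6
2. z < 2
Yes

Take x = -6, y = 0, z = 0. Substituting into each constraint:
  (1) 6 - 2(0) - 2(0) = 6 ✓
  (2) 0 < 2 ✓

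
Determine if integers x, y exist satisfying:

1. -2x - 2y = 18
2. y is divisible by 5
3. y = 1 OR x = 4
No

The full constraint system is jointly infeasible over the integers. Each constraint and what it forces:

  - -2x - 2y = 18: is a linear equation tying the variables together
  - y is divisible by 5: restricts y to multiples of 5
  - y = 1 OR x = 4: forces a choice: either y = 1 or x = 4

Split on the disjunction (y = 1 OR x = 4):
  • If y = 1: this contradicts the divisibility constraint — 1 is not a multiple of 5.
  • If x = 4: with x = 4, writing y = 5y', every remaining term of the linear equation is divisible by 10, so the left side is ≡ 0 (mod 10); but the right side 26 ≡ 6 (mod 10). No integers can satisfy it.
Both branches are infeasible, so the system has no integer solution.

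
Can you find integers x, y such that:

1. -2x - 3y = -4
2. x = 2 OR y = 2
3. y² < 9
Yes

Take x = 2, y = 0. Substituting into each constraint:
  (1) -2(2) - 3(0) = -4 ✓
  (2) x = 2, target 2 ✓ (first branch holds)
  (3) y² = (0)² = 0, and 0 < 9 ✓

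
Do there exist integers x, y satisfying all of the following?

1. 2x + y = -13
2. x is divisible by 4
Yes

Take x = 0, y = -13. Substituting into each constraint:
  (1) 2(0) + (-13) = -13 ✓
  (2) 0 = 4 × 0, remainder 0 ✓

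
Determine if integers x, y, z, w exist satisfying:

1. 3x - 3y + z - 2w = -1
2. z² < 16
Yes

Take x = 0, y = 1, z = 2, w = 0. Substituting into each constraint:
  (1) 3(0) - 3(1) + 2 - 2(0) = -1 ✓
  (2) z² = (2)² = 4, and 4 < 16 ✓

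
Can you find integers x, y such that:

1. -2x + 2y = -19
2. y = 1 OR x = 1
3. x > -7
No

Even the single constraint (-2x + 2y = -19) is infeasible over the integers.

  - -2x + 2y = -19: every term on the left is divisible by 2, so the LHS ≡ 0 (mod 2), but the RHS -19 is not — no integer solution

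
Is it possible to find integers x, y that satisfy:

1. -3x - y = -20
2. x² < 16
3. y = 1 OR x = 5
No

The full constraint system is jointly infeasible over the integers. Each constraint and what it forces:

  - -3x - y = -20: is a linear equation tying the variables together
  - x² < 16: restricts x to |x| ≤ 3
  - y = 1 OR x = 5: forces a choice: either y = 1 or x = 5

Split on the disjunction (y = 1 OR x = 5):
  • If y = 1: with y = 1, every remaining term of the linear equation is divisible by 3, so the left side is ≡ 0 (mod 3); but the right side -19 ≡ 2 (mod 3). No integers can satisfy it.
  • If x = 5: this contradicts x² < 16, which requires |x| ≤ 3.
Both branches are infeasible, so the system has no integer solution.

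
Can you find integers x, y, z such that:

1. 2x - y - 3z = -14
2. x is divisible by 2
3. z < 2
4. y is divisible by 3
Yes

Take x = 2, y = 15, z = 1. Substituting into each constraint:
  (1) 2(2) + (-15) - 3(1) = -14 ✓
  (2) 2 = 2 × 1, remainder 0 ✓
  (3) 1 < 2 ✓
  (4) 15 = 3 × 5, remainder 0 ✓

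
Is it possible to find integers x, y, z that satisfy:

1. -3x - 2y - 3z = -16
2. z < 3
Yes

Take x = 4, y = 2, z = 0. Substituting into each constraint:
  (1) -3(4) - 2(2) - 3(0) = -16 ✓
  (2) 0 < 3 ✓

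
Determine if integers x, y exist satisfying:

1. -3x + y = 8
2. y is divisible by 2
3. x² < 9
Yes

Take x = -2, y = 2. Substituting into each constraint:
  (1) -3(-2) + 2 = 8 ✓
  (2) 2 = 2 × 1, remainder 0 ✓
  (3) x² = (-2)² = 4, and 4 < 9 ✓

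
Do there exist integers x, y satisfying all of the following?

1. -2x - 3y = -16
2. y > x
Yes

Take x = 2, y = 4. Substituting into each constraint:
  (1) -2(2) - 3(4) = -16 ✓
  (2) 4 > 2 ✓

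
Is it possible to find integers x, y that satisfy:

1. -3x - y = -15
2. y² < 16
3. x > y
Yes

Take x = 5, y = 0. Substituting into each constraint:
  (1) -3(5) + 0 = -15 ✓
  (2) y² = (0)² = 0, and 0 < 16 ✓
  (3) 5 > 0 ✓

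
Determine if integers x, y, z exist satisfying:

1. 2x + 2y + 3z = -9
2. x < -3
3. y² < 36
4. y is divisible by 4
Yes

Take x = -6, y = 0, z = 1. Substituting into each constraint:
  (1) 2(-6) + 2(0) + 3(1) = -9 ✓
  (2) -6 < -3 ✓
  (3) y² = (0)² = 0, and 0 < 36 ✓
  (4) 0 = 4 × 0, remainder 0 ✓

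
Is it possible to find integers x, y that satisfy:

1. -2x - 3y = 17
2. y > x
Yes

Take x = -4, y = -3. Substituting into each constraint:
  (1) -2(-4) - 3(-3) = 17 ✓
  (2) -3 > -4 ✓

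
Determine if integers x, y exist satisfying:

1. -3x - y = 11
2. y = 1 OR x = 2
Yes

Take x = 2, y = -17. Substituting into each constraint:
  (1) -3(2) + 17 = 11 ✓
  (2) x = 2, target 2 ✓ (second branch holds)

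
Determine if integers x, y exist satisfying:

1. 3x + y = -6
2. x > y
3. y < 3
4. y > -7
Yes

Take x = -1, y = -3. Substituting into each constraint:
  (1) 3(-1) + (-3) = -6 ✓
  (2) -1 > -3 ✓
  (3) -3 < 3 ✓
  (4) -3 > -7 ✓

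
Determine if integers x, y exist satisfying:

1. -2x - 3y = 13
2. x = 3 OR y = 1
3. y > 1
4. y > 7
No

The full constraint system is jointly infeasible over the integers. Each constraint and what it forces:

  - -2x - 3y = 13: is a linear equation tying the variables together
  - x = 3 OR y = 1: forces a choice: either x = 3 or y = 1
  - y > 1: bounds one variable relative to a constant
  - y > 7: bounds one variable relative to a constant

Split on the disjunction (x = 3 OR y = 1):
  • If x = 3: with x = 3, every remaining term of the linear equation is divisible by 3, so the left side is ≡ 0 (mod 3); but the right side 19 ≡ 1 (mod 3). No integers can satisfy it.
  • If y = 1: this contradicts the bound y ≥ 8.
Both branches are infeasible, so the system has no integer solution.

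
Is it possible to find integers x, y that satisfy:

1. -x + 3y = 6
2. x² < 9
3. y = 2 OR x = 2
Yes

Take x = 0, y = 2. Substituting into each constraint:
  (1) 0 + 3(2) = 6 ✓
  (2) x² = (0)² = 0, and 0 < 9 ✓
  (3) y = 2, target 2 ✓ (first branch holds)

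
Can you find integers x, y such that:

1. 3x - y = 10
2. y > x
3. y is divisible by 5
Yes

Take x = 10, y = 20. Substituting into each constraint:
  (1) 3(10) + (-20) = 10 ✓
  (2) 20 > 10 ✓
  (3) 20 = 5 × 4, remainder 0 ✓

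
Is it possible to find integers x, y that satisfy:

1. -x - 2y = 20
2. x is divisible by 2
Yes

Take x = 0, y = -10. Substituting into each constraint:
  (1) 0 - 2(-10) = 20 ✓
  (2) 0 = 2 × 0, remainder 0 ✓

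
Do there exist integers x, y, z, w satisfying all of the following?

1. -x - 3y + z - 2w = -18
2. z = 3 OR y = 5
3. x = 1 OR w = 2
Yes

Take x = -1, y = 5, z = 0, w = 2. Substituting into each constraint:
  (1) 1 - 3(5) + 0 - 2(2) = -18 ✓
  (2) y = 5, target 5 ✓ (second branch holds)
  (3) w = 2, target 2 ✓ (second branch holds)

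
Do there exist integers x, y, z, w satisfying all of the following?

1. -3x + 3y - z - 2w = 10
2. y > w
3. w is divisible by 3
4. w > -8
Yes

Take x = -3, y = 1, z = 2, w = 0. Substituting into each constraint:
  (1) -3(-3) + 3(1) + (-2) - 2(0) = 10 ✓
  (2) 1 > 0 ✓
  (3) 0 = 3 × 0, remainder 0 ✓
  (4) 0 > -8 ✓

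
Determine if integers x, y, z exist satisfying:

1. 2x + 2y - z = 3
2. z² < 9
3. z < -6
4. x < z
No

A contradictory subset is {z² < 9, z < -6}. No integer assignment can satisfy these jointly:

  - z² < 9: restricts z to |z| ≤ 2
  - z < -6: bounds one variable relative to a constant

Direct contradiction: the bounds on z require z ≥ -2 and z ≤ -7 simultaneously, which is empty.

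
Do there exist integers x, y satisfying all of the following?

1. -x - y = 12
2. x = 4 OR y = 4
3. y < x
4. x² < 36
Yes

Take x = 4, y = -16. Substituting into each constraint:
  (1) (-4) + 16 = 12 ✓
  (2) x = 4, target 4 ✓ (first branch holds)
  (3) -16 < 4 ✓
  (4) x² = (4)² = 16, and 16 < 36 ✓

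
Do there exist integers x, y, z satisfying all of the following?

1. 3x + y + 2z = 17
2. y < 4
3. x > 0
Yes

Take x = 5, y = 0, z = 1. Substituting into each constraint:
  (1) 3(5) + 0 + 2(1) = 17 ✓
  (2) 0 < 4 ✓
  (3) 5 > 0 ✓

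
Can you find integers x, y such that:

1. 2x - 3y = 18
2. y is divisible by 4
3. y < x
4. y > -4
Yes

Take x = 9, y = 0. Substituting into each constraint:
  (1) 2(9) - 3(0) = 18 ✓
  (2) 0 = 4 × 0, remainder 0 ✓
  (3) 0 < 9 ✓
  (4) 0 > -4 ✓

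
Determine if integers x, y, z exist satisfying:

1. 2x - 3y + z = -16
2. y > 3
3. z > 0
Yes

Take x = -3, y = 4, z = 2. Substituting into each constraint:
  (1) 2(-3) - 3(4) + 2 = -16 ✓
  (2) 4 > 3 ✓
  (3) 2 > 0 ✓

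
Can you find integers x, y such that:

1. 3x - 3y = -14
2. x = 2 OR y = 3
No

Even the single constraint (3x - 3y = -14) is infeasible over the integers.

  - 3x - 3y = -14: every term on the left is divisible by 3, so the LHS ≡ 0 (mod 3), but the RHS -14 is not — no integer solution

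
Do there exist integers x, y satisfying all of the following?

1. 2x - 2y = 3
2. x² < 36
No

Even the single constraint (2x - 2y = 3) is infeasible over the integers.

  - 2x - 2y = 3: every term on the left is divisible by 2, so the LHS ≡ 0 (mod 2), but the RHS 3 is not — no integer solution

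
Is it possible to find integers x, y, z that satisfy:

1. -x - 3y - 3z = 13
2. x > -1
Yes

Take x = 2, y = -5, z = 0. Substituting into each constraint:
  (1) (-2) - 3(-5) - 3(0) = 13 ✓
  (2) 2 > -1 ✓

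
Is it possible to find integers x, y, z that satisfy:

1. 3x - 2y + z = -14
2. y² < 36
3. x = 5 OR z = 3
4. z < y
Yes

Take x = -3, y = 4, z = 3. Substituting into each constraint:
  (1) 3(-3) - 2(4) + 3 = -14 ✓
  (2) y² = (4)² = 16, and 16 < 36 ✓
  (3) z = 3, target 3 ✓ (second branch holds)
  (4) 3 < 4 ✓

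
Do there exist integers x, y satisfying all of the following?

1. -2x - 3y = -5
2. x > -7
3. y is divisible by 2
No

A contradictory subset is {-2x - 3y = -5, y is divisible by 2}. No integer assignment can satisfy these jointly:

  - -2x - 3y = -5: is a linear equation tying the variables together
  - y is divisible by 2: restricts y to multiples of 2

Modular obstruction: writing y = 2y', every remaining term of the linear equation is divisible by 2, so the left side is ≡ 0 (mod 2); but the right side -5 ≡ 1 (mod 2). No integers can satisfy it.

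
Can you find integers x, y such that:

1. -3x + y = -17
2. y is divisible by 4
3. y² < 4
No

The full constraint system is jointly infeasible over the integers. Each constraint and what it forces:

  - -3x + y = -17: is a linear equation tying the variables together
  - y is divisible by 4: restricts y to multiples of 4
  - y² < 4: restricts y to |y| ≤ 1

The bounds confine y to {0} with 4 | y. For each value, substitute into the equation:
  • y = 0: the equation gives -3x = -17, so x would not be an integer.
Every case fails, so no integer solution exists.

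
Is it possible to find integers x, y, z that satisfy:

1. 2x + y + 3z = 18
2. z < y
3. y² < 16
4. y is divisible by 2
Yes

Take x = 12, y = 0, z = -2. Substituting into each constraint:
  (1) 2(12) + 0 + 3(-2) = 18 ✓
  (2) -2 < 0 ✓
  (3) y² = (0)² = 0, and 0 < 16 ✓
  (4) 0 = 2 × 0, remainder 0 ✓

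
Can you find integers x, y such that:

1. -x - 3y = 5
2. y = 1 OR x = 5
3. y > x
Yes

Take x = -8, y = 1. Substituting into each constraint:
  (1) 8 - 3(1) = 5 ✓
  (2) y = 1, target 1 ✓ (first branch holds)
  (3) 1 > -8 ✓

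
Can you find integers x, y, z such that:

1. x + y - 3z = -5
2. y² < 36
Yes

Take x = -5, y = 0, z = 0. Substituting into each constraint:
  (1) (-5) + 0 - 3(0) = -5 ✓
  (2) y² = (0)² = 0, and 0 < 36 ✓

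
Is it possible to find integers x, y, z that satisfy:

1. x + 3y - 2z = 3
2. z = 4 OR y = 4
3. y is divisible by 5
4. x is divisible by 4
Yes

Take x = -4, y = 5, z = 4. Substituting into each constraint:
  (1) (-4) + 3(5) - 2(4) = 3 ✓
  (2) z = 4, target 4 ✓ (first branch holds)
  (3) 5 = 5 × 1, remainder 0 ✓
  (4) -4 = 4 × -1, remainder 0 ✓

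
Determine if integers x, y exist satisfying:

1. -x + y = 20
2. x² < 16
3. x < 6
Yes

Take x = 0, y = 20. Substituting into each constraint:
  (1) 0 + 20 = 20 ✓
  (2) x² = (0)² = 0, and 0 < 16 ✓
  (3) 0 < 6 ✓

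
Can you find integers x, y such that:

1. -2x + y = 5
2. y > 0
Yes

Take x = -2, y = 1. Substituting into each constraint:
  (1) -2(-2) + 1 = 5 ✓
  (2) 1 > 0 ✓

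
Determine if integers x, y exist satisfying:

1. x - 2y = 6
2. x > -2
Yes

Take x = 0, y = -3. Substituting into each constraint:
  (1) 0 - 2(-3) = 6 ✓
  (2) 0 > -2 ✓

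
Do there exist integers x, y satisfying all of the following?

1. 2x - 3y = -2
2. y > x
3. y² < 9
Yes

Take x = -1, y = 0. Substituting into each constraint:
  (1) 2(-1) - 3(0) = -2 ✓
  (2) 0 > -1 ✓
  (3) y² = (0)² = 0, and 0 < 9 ✓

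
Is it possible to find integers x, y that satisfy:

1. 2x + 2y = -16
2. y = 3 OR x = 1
Yes

Take x = 1, y = -9. Substituting into each constraint:
  (1) 2(1) + 2(-9) = -16 ✓
  (2) x = 1, target 1 ✓ (second branch holds)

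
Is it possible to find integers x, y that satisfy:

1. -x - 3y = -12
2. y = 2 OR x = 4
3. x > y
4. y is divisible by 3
No

A contradictory subset is {-x - 3y = -12, y = 2 OR x = 4, y is divisible by 3}. No integer assignment can satisfy these jointly:

  - -x - 3y = -12: is a linear equation tying the variables together
  - y = 2 OR x = 4: forces a choice: either y = 2 or x = 4
  - y is divisible by 3: restricts y to multiples of 3

Split on the disjunction (y = 2 OR x = 4):
  • If y = 2: this contradicts the divisibility constraint — 2 is not a multiple of 3.
  • If x = 4: with x = 4, writing y = 3y', every remaining term of the linear equation is divisible by 9, so the left side is ≡ 0 (mod 9); but the right side -8 ≡ 1 (mod 9). No integers can satisfy it.
Both branches are infeasible, so the system has no integer solution.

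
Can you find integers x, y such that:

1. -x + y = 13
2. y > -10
Yes

Take x = 0, y = 13. Substituting into each constraint:
  (1) 0 + 13 = 13 ✓
  (2) 13 > -10 ✓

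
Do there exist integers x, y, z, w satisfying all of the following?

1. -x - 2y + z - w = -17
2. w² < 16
Yes

Take x = 0, y = 9, z = 1, w = 0. Substituting into each constraint:
  (1) 0 - 2(9) + 1 + 0 = -17 ✓
  (2) w² = (0)² = 0, and 0 < 16 ✓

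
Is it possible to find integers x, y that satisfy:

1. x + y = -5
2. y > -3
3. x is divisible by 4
Yes

Take x = -4, y = -1. Substituting into each constraint:
  (1) (-4) + (-1) = -5 ✓
  (2) -1 > -3 ✓
  (3) -4 = 4 × -1, remainder 0 ✓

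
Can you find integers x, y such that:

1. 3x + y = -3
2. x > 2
Yes

Take x = 3, y = -12. Substituting into each constraint:
  (1) 3(3) + (-12) = -3 ✓
  (2) 3 > 2 ✓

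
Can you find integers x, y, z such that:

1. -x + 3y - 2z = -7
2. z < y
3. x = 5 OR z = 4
Yes

Take x = 14, y = 5, z = 4. Substituting into each constraint:
  (1) (-14) + 3(5) - 2(4) = -7 ✓
  (2) 4 < 5 ✓
  (3) z = 4, target 4 ✓ (second branch holds)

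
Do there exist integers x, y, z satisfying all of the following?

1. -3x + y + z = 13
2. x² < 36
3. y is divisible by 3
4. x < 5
Yes

Take x = 0, y = 0, z = 13. Substituting into each constraint:
  (1) -3(0) + 0 + 13 = 13 ✓
  (2) x² = (0)² = 0, and 0 < 36 ✓
  (3) 0 = 3 × 0, remainder 0 ✓
  (4) 0 < 5 ✓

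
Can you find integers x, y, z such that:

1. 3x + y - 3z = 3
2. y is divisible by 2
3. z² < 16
Yes

Take x = 0, y = 0, z = -1. Substituting into each constraint:
  (1) 3(0) + 0 - 3(-1) = 3 ✓
  (2) 0 = 2 × 0, remainder 0 ✓
  (3) z² = (-1)² = 1, and 1 < 16 ✓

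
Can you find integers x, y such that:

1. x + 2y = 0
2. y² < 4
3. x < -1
Yes

Take x = -2, y = 1. Substituting into each constraint:
  (1) (-2) + 2(1) = 0 ✓
  (2) y² = (1)² = 1, and 1 < 4 ✓
  (3) -2 < -1 ✓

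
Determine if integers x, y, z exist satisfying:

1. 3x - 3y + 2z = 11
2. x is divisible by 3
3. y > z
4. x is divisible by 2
Yes

Take x = 6, y = -1, z = -5. Substituting into each constraint:
  (1) 3(6) - 3(-1) + 2(-5) = 11 ✓
  (2) 6 = 3 × 2, remainder 0 ✓
  (3) -1 > -5 ✓
  (4) 6 = 2 × 3, remainder 0 ✓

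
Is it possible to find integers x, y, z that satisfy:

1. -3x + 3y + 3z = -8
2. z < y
No

Even the single constraint (-3x + 3y + 3z = -8) is infeasible over the integers.

  - -3x + 3y + 3z = -8: every term on the left is divisible by 3, so the LHS ≡ 0 (mod 3), but the RHS -8 is not — no integer solution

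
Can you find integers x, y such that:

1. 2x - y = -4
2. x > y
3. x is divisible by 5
Yes

Take x = -5, y = -6. Substituting into each constraint:
  (1) 2(-5) + 6 = -4 ✓
  (2) -5 > -6 ✓
  (3) -5 = 5 × -1, remainder 0 ✓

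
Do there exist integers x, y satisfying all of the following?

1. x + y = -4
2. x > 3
Yes

Take x = 4, y = -8. Substituting into each constraint:
  (1) 4 + (-8) = -4 ✓
  (2) 4 > 3 ✓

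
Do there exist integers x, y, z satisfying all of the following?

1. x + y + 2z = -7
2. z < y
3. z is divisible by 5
Yes

Take x = -8, y = 1, z = 0. Substituting into each constraint:
  (1) (-8) + 1 + 2(0) = -7 ✓
  (2) 0 < 1 ✓
  (3) 0 = 5 × 0, remainder 0 ✓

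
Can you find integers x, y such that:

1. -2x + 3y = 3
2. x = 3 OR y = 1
Yes

Take x = 3, y = 3. Substituting into each constraint:
  (1) -2(3) + 3(3) = 3 ✓
  (2) x = 3, target 3 ✓ (first branch holds)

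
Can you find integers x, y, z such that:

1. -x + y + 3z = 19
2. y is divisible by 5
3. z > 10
Yes

Take x = 14, y = 0, z = 11. Substituting into each constraint:
  (1) (-14) + 0 + 3(11) = 19 ✓
  (2) 0 = 5 × 0, remainder 0 ✓
  (3) 11 > 10 ✓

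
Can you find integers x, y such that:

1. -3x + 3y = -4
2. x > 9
No

Even the single constraint (-3x + 3y = -4) is infeasible over the integers.

  - -3x + 3y = -4: every term on the left is divisible by 3, so the LHS ≡ 0 (mod 3), but the RHS -4 is not — no integer solution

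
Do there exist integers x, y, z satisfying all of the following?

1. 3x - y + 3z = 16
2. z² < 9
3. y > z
Yes

Take x = 5, y = 2, z = 1. Substituting into each constraint:
  (1) 3(5) + (-2) + 3(1) = 16 ✓
  (2) z² = (1)² = 1, and 1 < 9 ✓
  (3) 2 > 1 ✓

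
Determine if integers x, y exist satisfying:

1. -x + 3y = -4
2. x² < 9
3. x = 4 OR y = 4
No

The full constraint system is jointly infeasible over the integers. Each constraint and what it forces:

  - -x + 3y = -4: is a linear equation tying the variables together
  - x² < 9: restricts x to |x| ≤ 2
  - x = 4 OR y = 4: forces a choice: either x = 4 or y = 4

Split on the disjunction (x = 4 OR y = 4):
  • If x = 4: this contradicts x² < 9, which requires |x| ≤ 2.
  • If y = 4: the equation forces x = 16, but x² < 9 requires |x| ≤ 2.
Both branches are infeasible, so the system has no integer solution.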